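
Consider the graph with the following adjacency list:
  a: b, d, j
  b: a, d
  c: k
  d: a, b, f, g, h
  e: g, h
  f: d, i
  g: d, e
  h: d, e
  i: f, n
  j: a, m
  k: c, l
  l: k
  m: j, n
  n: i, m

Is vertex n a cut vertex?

Deleting n leaves 2 components (was 2), so n is not a cut vertex.

No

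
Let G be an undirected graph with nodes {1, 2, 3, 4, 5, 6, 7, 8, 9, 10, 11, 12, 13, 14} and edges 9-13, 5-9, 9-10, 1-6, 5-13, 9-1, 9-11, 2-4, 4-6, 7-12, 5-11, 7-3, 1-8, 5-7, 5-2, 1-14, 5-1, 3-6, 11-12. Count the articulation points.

Removing 1 increases the component count from 1 to 3, so 1 is a cut vertex.
Removing 9 increases the component count from 1 to 2, so 9 is a cut vertex.
By contrast removing 4 leaves 1 component; it is not a cut vertex. No other vertex is a cut vertex either.

2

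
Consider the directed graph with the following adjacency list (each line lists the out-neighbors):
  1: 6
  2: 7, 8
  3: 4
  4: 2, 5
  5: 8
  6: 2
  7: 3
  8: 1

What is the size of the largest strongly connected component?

8

{1, 2, 3, 4, 5, 6, 7, 8} are all mutually reachable — one SCC of size 8.
The largest has 8 vertices.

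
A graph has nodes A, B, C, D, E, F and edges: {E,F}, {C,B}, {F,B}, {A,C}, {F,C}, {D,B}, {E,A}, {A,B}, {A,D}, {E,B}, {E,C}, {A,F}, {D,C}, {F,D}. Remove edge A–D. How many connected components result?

1

A and D are still connected via A-F-D, so the component count stays at 1.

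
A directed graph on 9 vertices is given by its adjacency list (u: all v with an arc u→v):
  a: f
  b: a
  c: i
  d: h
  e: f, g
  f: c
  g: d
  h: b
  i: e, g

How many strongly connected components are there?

1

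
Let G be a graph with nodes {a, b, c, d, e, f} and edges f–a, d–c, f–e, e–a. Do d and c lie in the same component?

Yes

From d we can reach c, d, which includes c.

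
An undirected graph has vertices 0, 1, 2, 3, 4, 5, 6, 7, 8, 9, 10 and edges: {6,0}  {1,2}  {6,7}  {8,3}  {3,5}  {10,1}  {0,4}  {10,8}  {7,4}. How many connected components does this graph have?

3

9 is isolated — a component by itself.
Starting from 0 we can reach 0, 4, 6, 7. That is one component of size 4.
Starting from 1 we can reach 1, 2, 3, 5, 8, 10. That is one component of size 6.
Total: 3 components.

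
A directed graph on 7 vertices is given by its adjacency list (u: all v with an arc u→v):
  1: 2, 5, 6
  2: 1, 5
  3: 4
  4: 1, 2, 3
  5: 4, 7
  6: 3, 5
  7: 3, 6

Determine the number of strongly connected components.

1

{1, 2, 3, 4, 5, 6, 7} are all mutually reachable — one SCC of size 7.
That gives 1 strongly connected component.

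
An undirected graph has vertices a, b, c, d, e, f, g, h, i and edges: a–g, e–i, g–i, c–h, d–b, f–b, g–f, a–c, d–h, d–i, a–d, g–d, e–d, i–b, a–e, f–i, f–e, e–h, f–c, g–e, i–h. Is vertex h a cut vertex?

No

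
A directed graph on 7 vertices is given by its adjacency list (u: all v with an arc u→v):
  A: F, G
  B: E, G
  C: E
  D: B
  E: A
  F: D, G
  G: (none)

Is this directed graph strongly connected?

No

There is no directed path from B to C, so the graph is not strongly connected.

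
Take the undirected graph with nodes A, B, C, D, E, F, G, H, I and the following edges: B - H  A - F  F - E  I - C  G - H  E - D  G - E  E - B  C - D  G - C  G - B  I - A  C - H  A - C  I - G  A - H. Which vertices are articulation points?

none

Removing D, for instance, still leaves 1 component. No single vertex removal increases the component count — the graph has no articulation points.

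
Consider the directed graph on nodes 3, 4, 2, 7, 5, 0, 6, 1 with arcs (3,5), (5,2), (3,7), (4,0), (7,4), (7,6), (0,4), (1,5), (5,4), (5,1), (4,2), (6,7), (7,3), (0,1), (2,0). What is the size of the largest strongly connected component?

{0, 1, 2, 4, 5} are all mutually reachable — one SCC of size 5.
{3, 6, 7} are all mutually reachable — one SCC of size 3.
The largest has 5 vertices.

5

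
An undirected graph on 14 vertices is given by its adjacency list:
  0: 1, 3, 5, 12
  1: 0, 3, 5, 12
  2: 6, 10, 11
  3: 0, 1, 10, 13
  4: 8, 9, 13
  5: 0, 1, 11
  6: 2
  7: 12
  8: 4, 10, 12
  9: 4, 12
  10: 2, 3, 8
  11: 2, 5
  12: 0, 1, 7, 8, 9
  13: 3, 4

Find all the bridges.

The edges on the cycle 12-0-5-1-12 are not bridges since each lies on that cycle.
But removing 6-2 disconnects 6 from 2; removing 7-12 disconnects 7 from 12 — these are bridges.

12-7, 2-6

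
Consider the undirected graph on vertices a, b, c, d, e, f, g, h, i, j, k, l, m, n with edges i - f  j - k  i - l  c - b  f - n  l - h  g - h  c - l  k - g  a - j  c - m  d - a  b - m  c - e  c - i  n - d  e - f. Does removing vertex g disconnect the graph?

No

Deleting g leaves 1 component (was 1) (its neighbors h, k remain connected to each other), so g is not a cut vertex.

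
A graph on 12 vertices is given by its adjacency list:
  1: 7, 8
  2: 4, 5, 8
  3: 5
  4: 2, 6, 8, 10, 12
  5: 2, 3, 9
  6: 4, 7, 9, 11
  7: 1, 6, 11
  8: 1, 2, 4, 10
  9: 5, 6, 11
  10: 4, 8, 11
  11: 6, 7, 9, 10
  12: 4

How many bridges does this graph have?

2

The edges on the cycle 4-6-7-11-10-4 are not bridges since each lies on that cycle.
But removing 5-3 disconnects 5 from 3; removing 4-12 disconnects 4 from 12 — these are bridges.
That makes 2 bridges.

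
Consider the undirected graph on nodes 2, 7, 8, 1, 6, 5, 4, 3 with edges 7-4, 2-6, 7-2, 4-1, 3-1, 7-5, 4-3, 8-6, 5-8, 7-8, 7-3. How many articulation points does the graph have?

1

Removing 7 increases the component count from 1 to 2, so 7 is a cut vertex.
By contrast removing 6 leaves 1 component; it is not a cut vertex. No other vertex is a cut vertex either.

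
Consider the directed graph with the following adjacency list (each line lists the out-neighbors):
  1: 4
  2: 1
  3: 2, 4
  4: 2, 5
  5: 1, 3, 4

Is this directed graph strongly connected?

Yes

From 2 we can reach every vertex (1, 2, 3, 4, 5), and every vertex can reach 2 (1, 2, 3, 4, 5). So the whole graph is one strongly connected component.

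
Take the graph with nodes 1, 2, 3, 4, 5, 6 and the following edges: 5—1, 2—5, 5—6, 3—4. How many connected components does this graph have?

Starting from 3 we can reach 3, 4. That is one component of size 2.
Starting from 1 we can reach 1, 2, 5, 6. That is one component of size 4.
Total: 2 components.

2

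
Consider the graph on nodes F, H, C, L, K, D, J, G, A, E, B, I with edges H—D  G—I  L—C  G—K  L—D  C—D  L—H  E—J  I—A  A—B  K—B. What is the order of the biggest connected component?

F is isolated — a component by itself.
Starting from E we can reach E, J. That is one component of size 2.
Starting from C we can reach C, D, H, L. That is one component of size 4.
Starting from A we can reach A, B, G, I, K. That is one component of size 5.
The largest has 5 vertices.

5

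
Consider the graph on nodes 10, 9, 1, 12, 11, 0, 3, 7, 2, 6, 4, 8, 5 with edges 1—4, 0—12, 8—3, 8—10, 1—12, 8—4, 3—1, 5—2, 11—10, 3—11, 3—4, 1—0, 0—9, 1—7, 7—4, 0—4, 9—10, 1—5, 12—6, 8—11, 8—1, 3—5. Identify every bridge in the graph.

The edges on the cycle 8-3-1-7-4-8 are not bridges since each lies on that cycle.
But removing 2—5 disconnects 2 from 5; removing 6—12 disconnects 6 from 12 — these are bridges.

12-6, 2-5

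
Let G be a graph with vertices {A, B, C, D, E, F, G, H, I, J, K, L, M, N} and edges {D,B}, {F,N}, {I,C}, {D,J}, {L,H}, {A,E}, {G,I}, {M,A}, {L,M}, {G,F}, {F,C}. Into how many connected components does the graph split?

K is isolated — a component by itself.
Starting from B we can reach B, D, J. That is one component of size 3.
Starting from C we can reach C, F, G, I, N. That is one component of size 5.
Starting from A we can reach A, E, H, L, M. That is one component of size 5.
Total: 4 components.

4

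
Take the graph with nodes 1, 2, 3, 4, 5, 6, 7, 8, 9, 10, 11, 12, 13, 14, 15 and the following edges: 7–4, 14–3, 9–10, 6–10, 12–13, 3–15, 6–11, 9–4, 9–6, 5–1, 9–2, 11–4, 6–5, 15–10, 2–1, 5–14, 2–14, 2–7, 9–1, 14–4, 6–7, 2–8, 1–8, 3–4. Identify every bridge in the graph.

12-13

The edges on the cycle 2-7-4-3-14-2 are not bridges since each lies on that cycle.
But removing 12–13 disconnects 12 from 13 — this is a bridge.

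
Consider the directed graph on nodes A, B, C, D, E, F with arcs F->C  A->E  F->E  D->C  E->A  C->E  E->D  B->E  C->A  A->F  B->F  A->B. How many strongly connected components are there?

1

{A, B, C, D, E, F} are all mutually reachable — one SCC of size 6.
That gives 1 strongly connected component.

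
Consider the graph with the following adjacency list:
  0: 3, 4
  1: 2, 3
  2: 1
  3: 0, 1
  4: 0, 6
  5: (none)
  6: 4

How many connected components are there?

2

5 is isolated — a component by itself.
Starting from 0 we can reach 0, 1, 2, 3, 4, 6. That is one component of size 6.
Total: 2 components.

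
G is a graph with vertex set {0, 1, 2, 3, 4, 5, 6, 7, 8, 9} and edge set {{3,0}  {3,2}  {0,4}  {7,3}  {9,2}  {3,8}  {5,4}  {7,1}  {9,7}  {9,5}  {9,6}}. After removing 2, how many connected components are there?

With 2 gone, the remaining components are: {0, 1, 3, 4, 5, 6, 7, 8, 9}.
That is 1 component.

1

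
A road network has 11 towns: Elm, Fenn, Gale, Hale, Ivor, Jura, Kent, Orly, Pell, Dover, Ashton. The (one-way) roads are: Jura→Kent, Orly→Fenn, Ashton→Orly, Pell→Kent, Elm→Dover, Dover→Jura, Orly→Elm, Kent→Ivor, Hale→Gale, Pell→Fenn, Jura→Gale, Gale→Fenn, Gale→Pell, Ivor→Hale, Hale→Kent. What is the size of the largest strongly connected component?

5

{Gale, Hale, Ivor, Kent, Pell} are all mutually reachable — one SCC of size 5.
{Fenn} is an SCC by itself.
{Orly} is an SCC by itself.
{Elm} is an SCC by itself.
{Dover} is an SCC by itself.
(and 2 more singleton SCCs)
The largest has 5 vertices.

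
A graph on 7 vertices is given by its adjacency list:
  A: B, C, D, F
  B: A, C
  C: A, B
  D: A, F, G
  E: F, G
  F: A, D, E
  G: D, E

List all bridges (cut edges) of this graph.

none

The edges on the cycle A-B-C-A are not bridges since each lies on that cycle.
Every edge lies on some cycle, so there are no bridges.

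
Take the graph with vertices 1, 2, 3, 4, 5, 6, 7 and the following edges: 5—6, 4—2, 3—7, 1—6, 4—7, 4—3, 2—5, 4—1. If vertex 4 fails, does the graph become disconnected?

Yes

Deleting 4 raises the number of components from 1 to 2, so 4 is a cut vertex.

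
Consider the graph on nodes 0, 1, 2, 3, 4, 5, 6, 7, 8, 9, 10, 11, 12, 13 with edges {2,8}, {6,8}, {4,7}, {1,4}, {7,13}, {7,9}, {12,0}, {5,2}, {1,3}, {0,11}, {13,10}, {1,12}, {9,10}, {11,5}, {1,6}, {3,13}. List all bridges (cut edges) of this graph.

The edges on the cycle 7-9-10-13-7 are not bridges since each lies on that cycle.
Every edge lies on some cycle, so there are no bridges.

none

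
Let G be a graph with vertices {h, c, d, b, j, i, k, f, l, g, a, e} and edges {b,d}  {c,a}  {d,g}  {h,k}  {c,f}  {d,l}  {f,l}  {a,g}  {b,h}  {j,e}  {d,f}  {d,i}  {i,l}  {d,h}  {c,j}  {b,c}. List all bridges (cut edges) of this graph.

The edges on the cycle b-c-a-g-d-b are not bridges since each lies on that cycle.
But removing e-j disconnects e from j; removing c-j disconnects c from j; removing h-k disconnects h from k — these are bridges.

c-j, e-j, h-k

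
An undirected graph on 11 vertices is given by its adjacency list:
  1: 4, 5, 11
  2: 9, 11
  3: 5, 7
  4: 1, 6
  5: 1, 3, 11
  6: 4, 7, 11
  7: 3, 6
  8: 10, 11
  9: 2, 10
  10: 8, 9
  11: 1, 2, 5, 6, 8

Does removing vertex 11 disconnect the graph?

Yes

Deleting 11 raises the number of components from 1 to 2, so 11 is a cut vertex.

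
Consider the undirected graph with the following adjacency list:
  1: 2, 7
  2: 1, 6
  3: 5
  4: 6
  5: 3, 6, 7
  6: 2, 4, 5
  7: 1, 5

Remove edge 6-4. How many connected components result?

Before removal there is 1 component.
6-4 is a bridge — removing it separates 6's side from 4's side.
After removal: 2 components.

2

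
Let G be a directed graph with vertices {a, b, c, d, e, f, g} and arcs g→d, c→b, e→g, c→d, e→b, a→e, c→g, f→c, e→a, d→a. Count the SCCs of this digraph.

4

{a, d, e, g} are all mutually reachable — one SCC of size 4.
{f} is an SCC by itself.
{b} is an SCC by itself.
{c} is an SCC by itself.
That gives 4 strongly connected components.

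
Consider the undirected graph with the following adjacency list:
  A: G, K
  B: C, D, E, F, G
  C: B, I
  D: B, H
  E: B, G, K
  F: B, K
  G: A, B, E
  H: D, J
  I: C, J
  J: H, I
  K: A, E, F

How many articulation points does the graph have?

Removing B increases the component count from 1 to 2, so B is a cut vertex.
By contrast removing J leaves 1 component; it is not a cut vertex. No other vertex is a cut vertex either.

1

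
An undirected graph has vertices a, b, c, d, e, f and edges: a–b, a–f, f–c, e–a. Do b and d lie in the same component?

No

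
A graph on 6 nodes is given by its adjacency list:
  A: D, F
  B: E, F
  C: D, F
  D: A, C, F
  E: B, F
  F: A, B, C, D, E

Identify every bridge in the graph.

none

The edges on the cycle F-E-B-F are not bridges since each lies on that cycle.
Every edge lies on some cycle, so there are no bridges.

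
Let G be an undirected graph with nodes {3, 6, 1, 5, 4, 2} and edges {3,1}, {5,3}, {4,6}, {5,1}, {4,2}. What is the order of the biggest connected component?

3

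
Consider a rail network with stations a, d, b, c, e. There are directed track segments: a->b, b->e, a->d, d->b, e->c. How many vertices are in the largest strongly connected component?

1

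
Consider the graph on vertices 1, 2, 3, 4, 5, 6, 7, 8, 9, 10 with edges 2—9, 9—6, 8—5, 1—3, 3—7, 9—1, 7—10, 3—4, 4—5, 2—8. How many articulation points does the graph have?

3

Removing 3 increases the component count from 1 to 2, so 3 is a cut vertex.
Removing 7 increases the component count from 1 to 2, so 7 is a cut vertex.
Removing 9 increases the component count from 1 to 2, so 9 is a cut vertex.
By contrast removing 8 leaves 1 component; it is not a cut vertex. No other vertex is a cut vertex either.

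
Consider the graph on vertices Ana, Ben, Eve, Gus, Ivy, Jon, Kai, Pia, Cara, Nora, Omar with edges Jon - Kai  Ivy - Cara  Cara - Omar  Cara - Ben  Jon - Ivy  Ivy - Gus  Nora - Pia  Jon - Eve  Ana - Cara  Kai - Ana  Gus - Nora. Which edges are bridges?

Ben-Cara, Cara-Omar, Eve-Jon, Gus-Ivy, Gus-Nora, Nora-Pia

The edges on the cycle Jon-Kai-Ana-Cara-Ivy-Jon are not bridges since each lies on that cycle.
But removing Gus - Nora disconnects Gus from Nora; removing Ben - Cara disconnects Ben from Cara; removing Jon - Eve disconnects Jon from Eve; removing Pia - Nora disconnects Pia from Nora — these are bridges.
In total 6 edges are bridges.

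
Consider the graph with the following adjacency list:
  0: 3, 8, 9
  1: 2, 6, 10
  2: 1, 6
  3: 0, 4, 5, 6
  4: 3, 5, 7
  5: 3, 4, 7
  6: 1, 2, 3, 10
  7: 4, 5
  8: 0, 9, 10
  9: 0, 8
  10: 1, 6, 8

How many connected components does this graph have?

Starting from 0 we can reach 0, 1, 2, 3, 4, 5, 6, 7, 8, 9, 10. That is one component of size 11.
Total: 1 component.

1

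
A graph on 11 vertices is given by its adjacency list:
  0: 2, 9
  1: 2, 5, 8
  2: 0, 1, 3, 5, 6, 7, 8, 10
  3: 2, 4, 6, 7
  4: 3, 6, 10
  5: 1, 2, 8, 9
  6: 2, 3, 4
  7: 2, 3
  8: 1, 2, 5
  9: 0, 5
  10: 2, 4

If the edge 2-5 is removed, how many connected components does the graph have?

1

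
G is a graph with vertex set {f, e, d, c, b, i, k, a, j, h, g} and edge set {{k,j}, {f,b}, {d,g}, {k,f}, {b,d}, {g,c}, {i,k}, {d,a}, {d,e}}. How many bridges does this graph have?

9

removing f-k disconnects f from k; removing i-k disconnects i from k; removing d-g disconnects d from g; removing f-b disconnects f from b — these are bridges.
In total 9 edges are bridges.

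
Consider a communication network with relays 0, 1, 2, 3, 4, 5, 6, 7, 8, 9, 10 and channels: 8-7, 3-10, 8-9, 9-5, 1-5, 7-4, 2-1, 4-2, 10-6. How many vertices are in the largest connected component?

7

0 is isolated — a component by itself.
Starting from 3 we can reach 3, 6, 10. That is one component of size 3.
Starting from 1 we can reach 1, 2, 4, 5, 7, 8, 9. That is one component of size 7.
The largest has 7 vertices.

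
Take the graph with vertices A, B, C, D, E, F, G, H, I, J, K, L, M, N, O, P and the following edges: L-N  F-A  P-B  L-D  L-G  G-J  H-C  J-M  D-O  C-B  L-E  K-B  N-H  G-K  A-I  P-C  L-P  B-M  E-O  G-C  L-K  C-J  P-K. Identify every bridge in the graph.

A-F, A-I

The edges on the cycle L-E-O-D-L are not bridges since each lies on that cycle.
But removing F-A disconnects F from A; removing A-I disconnects A from I — these are bridges.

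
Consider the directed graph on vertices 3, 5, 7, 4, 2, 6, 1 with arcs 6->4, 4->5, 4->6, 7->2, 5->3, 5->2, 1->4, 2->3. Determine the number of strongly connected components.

{4, 6} are all mutually reachable — one SCC of size 2.
{2} is an SCC by itself.
{5} is an SCC by itself.
{3} is an SCC by itself.
{7} is an SCC by itself.
(and 1 more singleton SCC)
That gives 6 strongly connected components.

6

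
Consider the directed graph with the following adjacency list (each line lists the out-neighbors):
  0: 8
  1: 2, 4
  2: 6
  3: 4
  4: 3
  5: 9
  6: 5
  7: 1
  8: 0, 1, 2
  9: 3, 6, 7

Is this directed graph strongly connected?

No

There is no directed path from 3 to 8, so the graph is not strongly connected.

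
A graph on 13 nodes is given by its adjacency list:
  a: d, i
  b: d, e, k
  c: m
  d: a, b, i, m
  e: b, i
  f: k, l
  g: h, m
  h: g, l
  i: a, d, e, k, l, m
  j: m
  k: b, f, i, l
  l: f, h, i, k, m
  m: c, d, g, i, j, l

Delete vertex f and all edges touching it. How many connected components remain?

1

With f gone, the remaining components are: {a, b, c, d, e, g, h, i, j, k, l, m}.
That is 1 component.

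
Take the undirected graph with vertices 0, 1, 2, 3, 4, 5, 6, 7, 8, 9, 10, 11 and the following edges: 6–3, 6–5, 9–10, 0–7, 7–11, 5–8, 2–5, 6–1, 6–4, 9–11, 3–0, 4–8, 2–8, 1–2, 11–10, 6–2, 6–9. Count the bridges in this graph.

The edges on the cycle 6-1-2-6 are not bridges since each lies on that cycle.
Every edge lies on some cycle, so there are no bridges.

0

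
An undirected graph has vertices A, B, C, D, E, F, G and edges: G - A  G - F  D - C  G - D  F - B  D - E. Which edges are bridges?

A-G, B-F, C-D, D-E, D-G, F-G

removing B - F disconnects B from F; removing G - D disconnects G from D; removing G - A disconnects G from A; removing G - F disconnects G from F — these are bridges.
In total 6 edges are bridges.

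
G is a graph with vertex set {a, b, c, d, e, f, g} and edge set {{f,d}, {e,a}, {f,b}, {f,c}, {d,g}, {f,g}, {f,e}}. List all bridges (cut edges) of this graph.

a-e, b-f, c-f, e-f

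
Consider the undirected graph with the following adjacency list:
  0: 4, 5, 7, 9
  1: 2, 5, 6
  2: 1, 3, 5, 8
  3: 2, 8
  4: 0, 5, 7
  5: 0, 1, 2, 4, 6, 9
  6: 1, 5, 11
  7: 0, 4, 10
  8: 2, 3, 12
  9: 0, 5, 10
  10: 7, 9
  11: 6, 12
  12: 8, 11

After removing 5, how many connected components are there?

With 5 gone, the remaining components are: {0, 4, 7, 9, 10}; {1, 2, 3, 6, 8, 11, 12}.
That is 2 components.

2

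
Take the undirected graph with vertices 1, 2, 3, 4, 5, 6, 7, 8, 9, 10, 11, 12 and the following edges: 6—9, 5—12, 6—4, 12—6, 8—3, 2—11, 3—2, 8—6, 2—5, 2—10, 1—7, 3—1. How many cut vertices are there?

4

Removing 1 increases the component count from 1 to 2, so 1 is a cut vertex.
Removing 2 increases the component count from 1 to 3, so 2 is a cut vertex.
Removing 3 increases the component count from 1 to 2, so 3 is a cut vertex.
Likewise 6 is a cut vertex.
By contrast removing 9 leaves 1 component; it is not a cut vertex. No other vertex is a cut vertex either.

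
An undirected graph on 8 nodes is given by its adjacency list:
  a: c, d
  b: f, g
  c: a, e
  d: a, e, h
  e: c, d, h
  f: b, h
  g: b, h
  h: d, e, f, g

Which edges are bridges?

none

The edges on the cycle h-e-c-a-d-h are not bridges since each lies on that cycle.
Every edge lies on some cycle, so there are no bridges.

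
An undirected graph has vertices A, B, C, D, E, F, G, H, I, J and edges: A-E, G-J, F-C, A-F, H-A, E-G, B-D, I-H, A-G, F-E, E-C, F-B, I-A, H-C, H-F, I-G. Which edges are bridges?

The edges on the cycle I-H-F-E-G-A-I are not bridges since each lies on that cycle.
But removing B-F disconnects B from F; removing B-D disconnects B from D; removing J-G disconnects J from G — these are bridges.

B-D, B-F, G-J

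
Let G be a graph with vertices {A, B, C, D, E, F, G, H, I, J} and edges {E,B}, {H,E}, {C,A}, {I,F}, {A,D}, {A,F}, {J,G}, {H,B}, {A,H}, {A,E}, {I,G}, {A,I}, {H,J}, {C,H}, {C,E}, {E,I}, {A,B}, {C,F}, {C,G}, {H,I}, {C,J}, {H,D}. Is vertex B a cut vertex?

No

Deleting B leaves 1 component (was 1) (its neighbors A, E, H remain connected to each other), so B is not a cut vertex.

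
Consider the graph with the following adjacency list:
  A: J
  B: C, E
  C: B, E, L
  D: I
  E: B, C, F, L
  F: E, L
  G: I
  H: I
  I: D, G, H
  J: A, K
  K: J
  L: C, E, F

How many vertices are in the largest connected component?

5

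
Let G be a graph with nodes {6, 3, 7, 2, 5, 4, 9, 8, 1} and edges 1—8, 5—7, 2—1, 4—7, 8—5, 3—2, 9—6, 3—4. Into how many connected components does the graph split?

Starting from 6 we can reach 6, 9. That is one component of size 2.
Starting from 1 we can reach 1, 2, 3, 4, 5, 7, 8. That is one component of size 7.
Total: 2 components.

2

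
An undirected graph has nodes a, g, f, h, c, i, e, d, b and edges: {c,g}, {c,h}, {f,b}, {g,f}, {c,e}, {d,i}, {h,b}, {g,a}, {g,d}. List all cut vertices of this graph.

c, d, g

Removing c increases the component count from 1 to 2, so c is a cut vertex.
Removing d increases the component count from 1 to 2, so d is a cut vertex.
Removing g increases the component count from 1 to 3, so g is a cut vertex.
By contrast removing b leaves 1 component; it is not a cut vertex. No other vertex is a cut vertex either.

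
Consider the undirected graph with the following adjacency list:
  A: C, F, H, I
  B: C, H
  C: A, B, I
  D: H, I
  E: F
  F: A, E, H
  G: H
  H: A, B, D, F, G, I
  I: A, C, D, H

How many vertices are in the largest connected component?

Starting from A we can reach A, B, C, D, E, F, G, H, I. That is one component of size 9.
The largest has 9 vertices.

9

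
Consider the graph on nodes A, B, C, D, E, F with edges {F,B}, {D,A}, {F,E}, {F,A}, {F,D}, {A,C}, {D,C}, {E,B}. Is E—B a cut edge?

No

After removing E—B, the path E-F-B still connects them, so the edge is not a bridge.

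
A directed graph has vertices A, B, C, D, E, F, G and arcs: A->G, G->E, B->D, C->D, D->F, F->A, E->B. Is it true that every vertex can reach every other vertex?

No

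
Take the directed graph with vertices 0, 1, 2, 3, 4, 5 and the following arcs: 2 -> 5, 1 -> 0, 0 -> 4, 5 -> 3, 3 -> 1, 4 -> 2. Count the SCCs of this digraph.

1

{0, 1, 2, 3, 4, 5} are all mutually reachable — one SCC of size 6.
That gives 1 strongly connected component.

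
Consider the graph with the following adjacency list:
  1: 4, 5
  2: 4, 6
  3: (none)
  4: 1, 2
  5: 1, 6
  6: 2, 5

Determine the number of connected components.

2

3 is isolated — a component by itself.
Starting from 1 we can reach 1, 2, 4, 5, 6. That is one component of size 5.
Total: 2 components.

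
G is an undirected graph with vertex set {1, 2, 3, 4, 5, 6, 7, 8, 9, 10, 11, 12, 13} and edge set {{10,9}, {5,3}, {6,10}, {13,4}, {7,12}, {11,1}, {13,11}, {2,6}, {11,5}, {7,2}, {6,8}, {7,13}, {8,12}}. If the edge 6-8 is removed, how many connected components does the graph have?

6 and 8 are still connected via 6-2-7-12-8, so the component count stays at 1.

1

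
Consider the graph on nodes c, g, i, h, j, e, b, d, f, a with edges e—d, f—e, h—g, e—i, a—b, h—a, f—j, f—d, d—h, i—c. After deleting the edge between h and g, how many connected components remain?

Before removal there is 1 component.
h—g is a bridge — removing it separates h's side from g's side.
After removal: 2 components.

2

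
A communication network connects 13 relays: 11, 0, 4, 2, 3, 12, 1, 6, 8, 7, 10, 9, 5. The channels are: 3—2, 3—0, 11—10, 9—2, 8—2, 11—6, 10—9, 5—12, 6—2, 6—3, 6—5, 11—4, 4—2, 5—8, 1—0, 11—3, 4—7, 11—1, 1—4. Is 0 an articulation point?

No

Deleting 0 leaves 1 component (was 1) (its neighbors 1, 3 remain connected to each other), so 0 is not a cut vertex.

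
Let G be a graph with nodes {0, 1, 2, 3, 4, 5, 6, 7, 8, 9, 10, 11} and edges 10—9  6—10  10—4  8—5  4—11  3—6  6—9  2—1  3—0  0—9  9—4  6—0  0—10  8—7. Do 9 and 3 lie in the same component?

Yes

From 9 we can reach 0, 3, 4, 6, 9, 10, 11, which includes 3.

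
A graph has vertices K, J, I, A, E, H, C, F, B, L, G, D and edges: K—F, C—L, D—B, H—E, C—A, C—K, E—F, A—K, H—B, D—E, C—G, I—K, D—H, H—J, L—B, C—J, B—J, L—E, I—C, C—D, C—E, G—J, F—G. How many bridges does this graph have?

The edges on the cycle D-H-E-D are not bridges since each lies on that cycle.
Every edge lies on some cycle, so there are no bridges.

0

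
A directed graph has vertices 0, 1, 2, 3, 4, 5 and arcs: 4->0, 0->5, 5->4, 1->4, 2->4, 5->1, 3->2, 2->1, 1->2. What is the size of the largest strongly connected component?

5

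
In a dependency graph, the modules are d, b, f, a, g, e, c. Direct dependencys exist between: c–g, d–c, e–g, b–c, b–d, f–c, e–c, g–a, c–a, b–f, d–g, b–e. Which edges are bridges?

none

The edges on the cycle b-f-c-e-b are not bridges since each lies on that cycle.
Every edge lies on some cycle, so there are no bridges.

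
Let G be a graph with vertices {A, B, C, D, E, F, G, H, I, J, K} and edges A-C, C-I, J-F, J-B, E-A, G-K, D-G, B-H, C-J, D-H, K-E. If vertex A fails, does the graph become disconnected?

No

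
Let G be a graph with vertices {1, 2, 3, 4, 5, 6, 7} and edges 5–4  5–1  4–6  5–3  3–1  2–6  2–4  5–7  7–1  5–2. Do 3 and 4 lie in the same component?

Yes

From 3 we can reach 1, 2, 3, 4, 5, 6, 7, which includes 4.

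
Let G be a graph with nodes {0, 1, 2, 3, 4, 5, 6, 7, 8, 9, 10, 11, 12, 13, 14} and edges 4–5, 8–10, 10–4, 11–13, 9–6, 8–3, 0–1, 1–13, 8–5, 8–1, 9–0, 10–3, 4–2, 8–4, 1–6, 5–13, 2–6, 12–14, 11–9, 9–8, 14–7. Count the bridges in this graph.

2

The edges on the cycle 8-10-3-8 are not bridges since each lies on that cycle.
But removing 14–7 disconnects 14 from 7; removing 12–14 disconnects 12 from 14 — these are bridges.
That makes 2 bridges.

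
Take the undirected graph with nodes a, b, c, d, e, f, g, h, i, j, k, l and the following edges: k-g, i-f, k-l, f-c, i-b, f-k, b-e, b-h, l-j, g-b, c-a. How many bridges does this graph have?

6

The edges on the cycle i-f-k-g-b-i are not bridges since each lies on that cycle.
But removing l-j disconnects l from j; removing b-e disconnects b from e; removing a-c disconnects a from c; removing f-c disconnects f from c — these are bridges.
In total 6 edges are bridges.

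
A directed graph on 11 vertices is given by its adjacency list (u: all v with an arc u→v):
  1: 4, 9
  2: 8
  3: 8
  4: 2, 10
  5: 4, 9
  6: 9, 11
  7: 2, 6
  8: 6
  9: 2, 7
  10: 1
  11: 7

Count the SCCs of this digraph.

4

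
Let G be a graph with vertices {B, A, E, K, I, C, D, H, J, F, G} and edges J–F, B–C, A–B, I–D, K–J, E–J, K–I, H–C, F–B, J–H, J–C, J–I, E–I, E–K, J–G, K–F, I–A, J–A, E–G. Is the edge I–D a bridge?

Removing I–D leaves no path between I and D: the component count goes from 1 to 2. So it is a bridge.

Yes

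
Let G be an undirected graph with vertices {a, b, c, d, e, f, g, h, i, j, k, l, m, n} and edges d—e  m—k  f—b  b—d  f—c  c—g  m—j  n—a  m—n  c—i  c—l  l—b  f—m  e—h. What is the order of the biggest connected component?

Starting from a we can reach a, b, c, d, e, f, g, h, i, j, k, l, m, n. That is one component of size 14.
The largest has 14 vertices.

14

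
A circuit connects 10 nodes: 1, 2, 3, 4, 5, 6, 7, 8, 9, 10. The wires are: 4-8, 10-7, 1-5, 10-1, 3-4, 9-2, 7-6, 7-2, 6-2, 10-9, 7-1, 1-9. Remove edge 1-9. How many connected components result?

2

1 and 9 are still connected via 1-10-9, so the component count stays at 2.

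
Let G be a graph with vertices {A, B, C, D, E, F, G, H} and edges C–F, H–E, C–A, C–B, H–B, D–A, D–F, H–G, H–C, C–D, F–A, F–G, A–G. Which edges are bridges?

E-H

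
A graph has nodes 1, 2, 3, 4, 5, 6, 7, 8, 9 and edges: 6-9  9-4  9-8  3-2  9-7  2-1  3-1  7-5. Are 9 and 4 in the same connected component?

Yes

From 9 we can reach 4, 5, 6, 7, 8, 9, which includes 4.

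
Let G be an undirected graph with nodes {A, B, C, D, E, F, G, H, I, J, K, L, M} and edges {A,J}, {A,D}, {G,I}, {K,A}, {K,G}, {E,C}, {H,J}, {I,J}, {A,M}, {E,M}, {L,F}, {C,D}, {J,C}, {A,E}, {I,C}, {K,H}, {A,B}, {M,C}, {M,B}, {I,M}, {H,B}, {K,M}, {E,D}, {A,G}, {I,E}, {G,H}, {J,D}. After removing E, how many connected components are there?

2

With E gone, the remaining components are: {F, L}; {A, B, C, D, G, H, I, J, K, M}.
That is 2 components.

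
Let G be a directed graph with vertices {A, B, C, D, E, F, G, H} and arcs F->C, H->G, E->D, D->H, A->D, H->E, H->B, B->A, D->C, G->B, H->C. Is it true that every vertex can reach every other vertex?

No

There is no directed path from D to F, so the graph is not strongly connected.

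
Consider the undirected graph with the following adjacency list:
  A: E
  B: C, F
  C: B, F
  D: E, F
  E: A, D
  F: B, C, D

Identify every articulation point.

Removing D increases the component count from 1 to 2, so D is a cut vertex.
Removing E increases the component count from 1 to 2, so E is a cut vertex.
Removing F increases the component count from 1 to 2, so F is a cut vertex.
By contrast removing C leaves 1 component; it is not a cut vertex. No other vertex is a cut vertex either.

D, E, F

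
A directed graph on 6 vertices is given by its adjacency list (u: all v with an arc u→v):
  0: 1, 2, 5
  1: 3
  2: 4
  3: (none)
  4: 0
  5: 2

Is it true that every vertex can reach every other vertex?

No

There is no directed path from 3 to 5, so the graph is not strongly connected.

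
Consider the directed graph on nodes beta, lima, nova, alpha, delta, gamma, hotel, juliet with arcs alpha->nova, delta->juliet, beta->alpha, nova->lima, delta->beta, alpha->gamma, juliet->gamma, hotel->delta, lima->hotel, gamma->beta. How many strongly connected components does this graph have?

{beta, lima, nova, alpha, delta, gamma, hotel, juliet} are all mutually reachable — one SCC of size 8.
That gives 1 strongly connected component.

1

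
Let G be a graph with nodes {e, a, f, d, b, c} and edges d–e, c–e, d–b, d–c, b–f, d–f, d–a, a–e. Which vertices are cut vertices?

d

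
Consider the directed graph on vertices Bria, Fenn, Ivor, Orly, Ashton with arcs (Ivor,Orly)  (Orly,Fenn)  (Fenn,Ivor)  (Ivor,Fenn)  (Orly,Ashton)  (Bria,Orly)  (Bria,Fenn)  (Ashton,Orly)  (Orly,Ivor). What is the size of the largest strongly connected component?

4

{Fenn, Ivor, Orly, Ashton} are all mutually reachable — one SCC of size 4.
{Bria} is an SCC by itself.
The largest has 4 vertices.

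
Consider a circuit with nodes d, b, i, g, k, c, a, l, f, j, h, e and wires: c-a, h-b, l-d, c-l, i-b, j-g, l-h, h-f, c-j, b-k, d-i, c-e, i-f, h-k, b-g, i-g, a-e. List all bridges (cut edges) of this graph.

none

The edges on the cycle c-a-e-c are not bridges since each lies on that cycle.
Every edge lies on some cycle, so there are no bridges.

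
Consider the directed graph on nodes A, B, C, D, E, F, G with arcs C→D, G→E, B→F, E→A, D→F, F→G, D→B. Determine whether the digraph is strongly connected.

There is no directed path from G to F, so the graph is not strongly connected.

No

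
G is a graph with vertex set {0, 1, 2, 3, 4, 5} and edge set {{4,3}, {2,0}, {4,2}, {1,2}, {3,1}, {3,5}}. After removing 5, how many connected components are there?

1

With 5 gone, the remaining components are: {0, 1, 2, 3, 4}.
That is 1 component.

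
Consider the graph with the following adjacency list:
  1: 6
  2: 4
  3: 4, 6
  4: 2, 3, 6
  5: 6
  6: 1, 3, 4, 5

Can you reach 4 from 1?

From 1 we can reach 1, 2, 3, 4, 5, 6, which includes 4.

Yes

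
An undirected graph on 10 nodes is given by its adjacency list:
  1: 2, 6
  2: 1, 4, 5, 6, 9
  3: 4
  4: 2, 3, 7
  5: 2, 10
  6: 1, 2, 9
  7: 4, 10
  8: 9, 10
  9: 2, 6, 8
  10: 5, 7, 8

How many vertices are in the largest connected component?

Starting from 1 we can reach 1, 2, 3, 4, 5, 6, 7, 8, 9, 10. That is one component of size 10.
The largest has 10 vertices.

10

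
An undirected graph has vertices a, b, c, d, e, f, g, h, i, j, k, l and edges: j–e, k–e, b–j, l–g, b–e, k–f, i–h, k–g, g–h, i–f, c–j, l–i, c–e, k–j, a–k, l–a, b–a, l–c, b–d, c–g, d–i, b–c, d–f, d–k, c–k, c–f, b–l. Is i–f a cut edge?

After removing i–f, the path i-d-f still connects them, so the edge is not a bridge.

No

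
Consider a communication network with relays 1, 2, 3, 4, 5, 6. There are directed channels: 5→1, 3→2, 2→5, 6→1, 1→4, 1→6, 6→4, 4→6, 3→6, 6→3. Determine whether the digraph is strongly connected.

From 1 we can reach every vertex (1, 2, 3, 4, 5, 6), and every vertex can reach 1 (1, 2, 3, 4, 5, 6). So the whole graph is one strongly connected component.

Yes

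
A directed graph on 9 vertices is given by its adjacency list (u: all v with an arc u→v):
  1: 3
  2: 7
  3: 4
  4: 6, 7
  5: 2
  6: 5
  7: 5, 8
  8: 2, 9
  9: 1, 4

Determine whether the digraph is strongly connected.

Yes

From 6 we can reach every vertex (1, 2, 3, 4, 5, 6, 7, 8, 9), and every vertex can reach 6 (1, 2, 3, 4, 5, 6, 7, 8, 9). So the whole graph is one strongly connected component.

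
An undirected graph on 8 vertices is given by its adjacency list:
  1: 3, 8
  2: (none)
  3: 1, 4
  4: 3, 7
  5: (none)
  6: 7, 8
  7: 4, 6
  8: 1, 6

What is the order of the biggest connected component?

6

5 is isolated — a component by itself.
2 is isolated — a component by itself.
Starting from 1 we can reach 1, 3, 4, 6, 7, 8. That is one component of size 6.
The largest has 6 vertices.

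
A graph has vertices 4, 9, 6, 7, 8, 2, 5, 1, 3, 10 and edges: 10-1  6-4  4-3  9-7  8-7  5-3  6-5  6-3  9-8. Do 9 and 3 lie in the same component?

No

The component containing 9 is {7, 8, 9}, and 3 is not in it.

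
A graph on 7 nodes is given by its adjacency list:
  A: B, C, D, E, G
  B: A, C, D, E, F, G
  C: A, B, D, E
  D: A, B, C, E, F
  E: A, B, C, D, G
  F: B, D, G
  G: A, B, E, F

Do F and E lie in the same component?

Yes

From F we can reach A, B, C, D, E, F, G, which includes E.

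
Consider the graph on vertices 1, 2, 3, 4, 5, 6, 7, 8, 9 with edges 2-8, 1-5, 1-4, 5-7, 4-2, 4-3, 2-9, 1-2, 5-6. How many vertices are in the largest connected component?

Starting from 1 we can reach 1, 2, 3, 4, 5, 6, 7, 8, 9. That is one component of size 9.
The largest has 9 vertices.

9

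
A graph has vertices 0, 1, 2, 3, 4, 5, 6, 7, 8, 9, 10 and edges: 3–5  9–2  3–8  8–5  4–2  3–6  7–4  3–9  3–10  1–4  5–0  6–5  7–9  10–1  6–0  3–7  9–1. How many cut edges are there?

0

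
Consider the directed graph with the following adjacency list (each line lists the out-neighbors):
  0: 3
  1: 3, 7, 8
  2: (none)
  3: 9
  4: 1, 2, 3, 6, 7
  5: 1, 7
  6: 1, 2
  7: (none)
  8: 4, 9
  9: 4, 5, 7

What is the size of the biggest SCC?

7

{1, 3, 4, 5, 6, 8, 9} are all mutually reachable — one SCC of size 7.
{2} is an SCC by itself.
{0} is an SCC by itself.
{7} is an SCC by itself.
The largest has 7 vertices.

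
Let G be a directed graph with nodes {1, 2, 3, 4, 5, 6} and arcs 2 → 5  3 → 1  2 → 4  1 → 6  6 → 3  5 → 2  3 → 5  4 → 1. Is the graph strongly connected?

From 6 we can reach every vertex (1, 2, 3, 4, 5, 6), and every vertex can reach 6 (1, 2, 3, 4, 5, 6). So the whole graph is one strongly connected component.

Yes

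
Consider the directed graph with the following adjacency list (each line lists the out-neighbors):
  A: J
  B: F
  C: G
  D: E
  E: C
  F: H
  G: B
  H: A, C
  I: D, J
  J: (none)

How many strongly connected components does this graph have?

6

{B, C, F, G, H} are all mutually reachable — one SCC of size 5.
{D} is an SCC by itself.
{I} is an SCC by itself.
{E} is an SCC by itself.
{J} is an SCC by itself.
(and 1 more singleton SCC)
That gives 6 strongly connected components.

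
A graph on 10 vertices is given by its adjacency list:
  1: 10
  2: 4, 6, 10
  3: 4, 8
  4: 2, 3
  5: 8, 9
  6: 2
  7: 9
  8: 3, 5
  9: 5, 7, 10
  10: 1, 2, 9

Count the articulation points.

Removing 2 increases the component count from 1 to 2, so 2 is a cut vertex.
Removing 9 increases the component count from 1 to 2, so 9 is a cut vertex.
Removing 10 increases the component count from 1 to 2, so 10 is a cut vertex.
By contrast removing 6 leaves 1 component; it is not a cut vertex. No other vertex is a cut vertex either.

3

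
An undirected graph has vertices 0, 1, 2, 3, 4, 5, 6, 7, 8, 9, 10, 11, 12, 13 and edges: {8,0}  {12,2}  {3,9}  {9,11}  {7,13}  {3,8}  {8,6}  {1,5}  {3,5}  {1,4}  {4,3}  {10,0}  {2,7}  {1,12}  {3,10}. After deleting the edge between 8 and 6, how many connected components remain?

2

Before removal there is 1 component.
8–6 is a bridge — removing it separates 8's side from 6's side.
After removal: 2 components.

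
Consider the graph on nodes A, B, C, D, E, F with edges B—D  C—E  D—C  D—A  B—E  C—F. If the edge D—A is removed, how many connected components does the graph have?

Before removal there is 1 component.
D—A is a bridge — removing it separates D's side from A's side.
After removal: 2 components.

2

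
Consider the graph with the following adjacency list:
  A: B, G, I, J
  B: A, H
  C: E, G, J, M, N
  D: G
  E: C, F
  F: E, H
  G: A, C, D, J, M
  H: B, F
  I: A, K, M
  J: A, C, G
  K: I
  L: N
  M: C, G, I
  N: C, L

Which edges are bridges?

C-N, D-G, I-K, L-N

The edges on the cycle G-J-A-I-M-C-G are not bridges since each lies on that cycle.
But removing L-N disconnects L from N; removing K-I disconnects K from I; removing G-D disconnects G from D; removing N-C disconnects N from C — these are bridges.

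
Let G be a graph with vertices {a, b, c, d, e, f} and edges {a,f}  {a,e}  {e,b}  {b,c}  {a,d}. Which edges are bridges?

a-d, a-e, a-f, b-c, b-e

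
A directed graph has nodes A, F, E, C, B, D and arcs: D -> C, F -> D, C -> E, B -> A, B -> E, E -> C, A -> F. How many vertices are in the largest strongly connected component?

{C, E} are all mutually reachable — one SCC of size 2.
{F} is an SCC by itself.
{B} is an SCC by itself.
{A} is an SCC by itself.
{D} is an SCC by itself.
The largest has 2 vertices.

2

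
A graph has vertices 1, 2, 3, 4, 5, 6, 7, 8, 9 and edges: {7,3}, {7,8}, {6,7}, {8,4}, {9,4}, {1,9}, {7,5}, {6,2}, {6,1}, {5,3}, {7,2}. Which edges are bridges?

The edges on the cycle 6-1-9-4-8-7-6 are not bridges since each lies on that cycle.
Every edge lies on some cycle, so there are no bridges.

none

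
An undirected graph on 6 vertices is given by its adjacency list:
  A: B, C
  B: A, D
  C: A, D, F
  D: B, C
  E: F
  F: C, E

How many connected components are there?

1

Starting from A we can reach A, B, C, D, E, F. That is one component of size 6.
Total: 1 component.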